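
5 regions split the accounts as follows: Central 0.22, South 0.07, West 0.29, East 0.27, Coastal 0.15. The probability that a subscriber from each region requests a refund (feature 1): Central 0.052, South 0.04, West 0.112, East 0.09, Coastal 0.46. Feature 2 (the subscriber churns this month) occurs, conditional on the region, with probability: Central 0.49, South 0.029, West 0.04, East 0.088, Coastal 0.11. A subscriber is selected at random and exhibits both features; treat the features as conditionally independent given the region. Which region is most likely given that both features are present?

Coastal

Prior × likelihood for each hypothesis:
  Central: 0.22 × 0.052 × 0.49 = 0.0056056
  South: 0.07 × 0.04 × 0.029 = 0.0000812
  West: 0.29 × 0.112 × 0.04 = 0.0012992
  East: 0.27 × 0.09 × 0.088 = 0.0021384
  Coastal: 0.15 × 0.46 × 0.11 = 0.00759
Normalizing constant = 0.0167144.
Largest term belongs to Coastal, so Coastal is most probable.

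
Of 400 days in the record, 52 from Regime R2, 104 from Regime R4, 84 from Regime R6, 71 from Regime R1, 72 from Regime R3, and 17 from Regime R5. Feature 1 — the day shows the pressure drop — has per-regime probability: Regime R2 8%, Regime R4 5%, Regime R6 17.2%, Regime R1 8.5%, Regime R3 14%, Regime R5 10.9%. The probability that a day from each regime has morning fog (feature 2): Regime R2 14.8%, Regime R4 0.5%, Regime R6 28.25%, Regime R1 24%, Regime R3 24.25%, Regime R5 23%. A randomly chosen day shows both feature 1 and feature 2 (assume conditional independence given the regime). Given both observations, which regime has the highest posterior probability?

Unnormalized posteriors (prior × likelihood):
  Regime R2: 0.13 × 0.08 × 0.148 = 0.0015392
  Regime R4: 0.26 × 0.05 × 0.005 = 0.000065
  Regime R6: 0.21 × 0.172 × 0.2825 = 0.0102039
  Regime R1: 0.1775 × 0.085 × 0.24 = 0.003621
  Regime R3: 0.18 × 0.14 × 0.2425 = 0.006111
  Regime R5: 0.0425 × 0.109 × 0.23 = 0.001065475
Total = 0.022605575.
Largest term belongs to Regime R6, so Regime R6 is most probable.

Regime R6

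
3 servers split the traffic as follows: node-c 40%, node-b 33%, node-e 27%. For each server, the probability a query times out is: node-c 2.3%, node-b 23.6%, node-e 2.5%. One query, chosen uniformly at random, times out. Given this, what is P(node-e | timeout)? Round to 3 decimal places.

0.072

By Bayes' rule, posterior ∝ prior × likelihood:
  node-c: 0.4 × 0.023 = 0.0092
  node-b: 0.33 × 0.236 = 0.07788
  node-e: 0.27 × 0.025 = 0.00675
Sum = 0.09383.
P(node-e | evidence) = 0.00675 / 0.09383 ≈ 0.072.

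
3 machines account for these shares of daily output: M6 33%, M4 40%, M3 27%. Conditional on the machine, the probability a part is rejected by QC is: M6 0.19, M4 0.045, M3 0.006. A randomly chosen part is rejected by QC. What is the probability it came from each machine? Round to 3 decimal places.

M6 0.762, M4 0.219, M3 0.020

Prior × likelihood for each hypothesis:
  M6: 0.33 × 0.19 = 0.0627
  M4: 0.4 × 0.045 = 0.018
  M3: 0.27 × 0.006 = 0.00162
Total = 0.08232.
P(M6 | rejected) = 0.0627/0.08232 ≈ 0.762
P(M4 | rejected) = 0.018/0.08232 ≈ 0.219
P(M3 | rejected) = 0.00162/0.08232 ≈ 0.020
(Check: 0.762+0.219+0.020 = 1.001.)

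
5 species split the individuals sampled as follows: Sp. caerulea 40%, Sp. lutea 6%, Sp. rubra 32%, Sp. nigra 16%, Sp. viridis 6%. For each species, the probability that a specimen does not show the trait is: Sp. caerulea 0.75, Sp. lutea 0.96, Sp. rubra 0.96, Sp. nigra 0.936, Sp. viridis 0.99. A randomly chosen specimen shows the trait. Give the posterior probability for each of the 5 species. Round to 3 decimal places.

Taking complements, P(trait | each) = Sp. caerulea 0.25, Sp. lutea 0.04, Sp. rubra 0.04, Sp. nigra 0.064, Sp. viridis 0.01.
By Bayes' rule, posterior ∝ prior × likelihood:
  Sp. caerulea: 0.4 × 0.25 = 0.1
  Sp. lutea: 0.06 × 0.04 = 0.0024
  Sp. rubra: 0.32 × 0.04 = 0.0128
  Sp. nigra: 0.16 × 0.064 = 0.01024
  Sp. viridis: 0.06 × 0.01 = 0.0006
Total = 0.12604.
P(Sp. caerulea | trait) = 0.1/0.12604 ≈ 0.793
P(Sp. lutea | trait) = 0.0024/0.12604 ≈ 0.019
P(Sp. rubra | trait) = 0.0128/0.12604 ≈ 0.102
P(Sp. nigra | trait) = 0.01024/0.12604 ≈ 0.081
P(Sp. viridis | trait) = 0.0006/0.12604 ≈ 0.005
(Check: 0.793+0.019+0.102+0.081+0.005 = 1.000.)

Sp. caerulea 0.793, Sp. lutea 0.019, Sp. rubra 0.102, Sp. nigra 0.081, Sp. viridis 0.005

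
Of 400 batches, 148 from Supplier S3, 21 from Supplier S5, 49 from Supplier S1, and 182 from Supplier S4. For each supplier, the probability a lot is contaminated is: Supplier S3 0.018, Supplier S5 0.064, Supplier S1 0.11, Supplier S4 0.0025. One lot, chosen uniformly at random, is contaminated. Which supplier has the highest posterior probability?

Supplier S1

Prior × likelihood for each hypothesis:
  Supplier S3: 0.37 × 0.018 = 0.00666
  Supplier S5: 0.0525 × 0.064 = 0.00336
  Supplier S1: 0.1225 × 0.11 = 0.013475
  Supplier S4: 0.455 × 0.0025 = 0.0011375
Normalizing constant = 0.0246325.
Largest term belongs to Supplier S1, so Supplier S1 is most probable.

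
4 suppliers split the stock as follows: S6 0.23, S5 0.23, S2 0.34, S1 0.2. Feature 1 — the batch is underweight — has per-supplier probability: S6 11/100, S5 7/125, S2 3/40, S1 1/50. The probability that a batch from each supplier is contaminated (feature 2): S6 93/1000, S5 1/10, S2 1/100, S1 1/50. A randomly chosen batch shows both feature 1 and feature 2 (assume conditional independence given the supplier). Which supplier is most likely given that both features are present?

S6

Prior × likelihood for each hypothesis:
  S6: 0.23 × 0.11 × 0.093 = 0.0023529
  S5: 0.23 × 0.056 × 0.1 = 0.001288
  S2: 0.34 × 0.075 × 0.01 = 0.000255
  S1: 0.2 × 0.02 × 0.02 = 0.00008
Normalizing constant = 0.0039759.
Largest term belongs to S6, so S6 is most probable.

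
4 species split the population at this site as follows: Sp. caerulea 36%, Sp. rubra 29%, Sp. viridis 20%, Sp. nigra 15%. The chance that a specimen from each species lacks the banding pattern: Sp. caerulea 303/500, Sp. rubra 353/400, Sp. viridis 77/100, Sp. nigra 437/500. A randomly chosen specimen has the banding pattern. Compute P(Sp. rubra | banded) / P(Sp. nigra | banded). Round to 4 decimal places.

1.8029

Taking complements, P(banded | each) = Sp. caerulea 0.394, Sp. rubra 0.1175, Sp. viridis 0.23, Sp. nigra 0.126.
By Bayes' rule, posterior ∝ prior × likelihood:
  Sp. caerulea: 0.36 × 0.394 = 0.14184
  Sp. rubra: 0.29 × 0.1175 = 0.034075
  Sp. viridis: 0.2 × 0.23 = 0.046
  Sp. nigra: 0.15 × 0.126 = 0.0189
Total = 0.240815.
The ratio is 0.034075 / 0.0189 (the normalizer cancels) = 1.8029.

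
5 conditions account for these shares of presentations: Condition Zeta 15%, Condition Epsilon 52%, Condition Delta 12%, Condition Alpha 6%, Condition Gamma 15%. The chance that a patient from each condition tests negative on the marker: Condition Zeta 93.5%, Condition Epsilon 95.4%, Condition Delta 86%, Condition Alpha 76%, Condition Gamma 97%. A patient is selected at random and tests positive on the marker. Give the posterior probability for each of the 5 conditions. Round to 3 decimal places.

Taking complements, P(marker-positive | each) = Condition Zeta 0.065, Condition Epsilon 0.046, Condition Delta 0.14, Condition Alpha 0.24, Condition Gamma 0.03.
Unnormalized posteriors (prior × likelihood):
  Condition Zeta: 0.15 × 0.065 = 0.00975
  Condition Epsilon: 0.52 × 0.046 = 0.02392
  Condition Delta: 0.12 × 0.14 = 0.0168
  Condition Alpha: 0.06 × 0.24 = 0.0144
  Condition Gamma: 0.15 × 0.03 = 0.0045
Total = 0.06937.
P(Condition Zeta | marker-positive) = 0.00975/0.06937 ≈ 0.141
P(Condition Epsilon | marker-positive) = 0.02392/0.06937 ≈ 0.345
P(Condition Delta | marker-positive) = 0.0168/0.06937 ≈ 0.242
P(Condition Alpha | marker-positive) = 0.0144/0.06937 ≈ 0.208
P(Condition Gamma | marker-positive) = 0.0045/0.06937 ≈ 0.065

Condition Zeta 0.141, Condition Epsilon 0.345, Condition Delta 0.242, Condition Alpha 0.208, Condition Gamma 0.065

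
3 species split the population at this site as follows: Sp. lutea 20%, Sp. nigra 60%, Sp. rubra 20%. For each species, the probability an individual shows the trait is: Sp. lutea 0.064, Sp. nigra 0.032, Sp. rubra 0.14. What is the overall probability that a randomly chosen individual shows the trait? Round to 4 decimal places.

Compute prior × likelihood for every hypothesis:
  Sp. lutea: 0.2 × 0.064 = 0.0128
  Sp. nigra: 0.6 × 0.032 = 0.0192
  Sp. rubra: 0.2 × 0.14 = 0.028
P(trait) = 0.0128 + 0.0192 + 0.028 = 0.06 → 0.0600.

0.0600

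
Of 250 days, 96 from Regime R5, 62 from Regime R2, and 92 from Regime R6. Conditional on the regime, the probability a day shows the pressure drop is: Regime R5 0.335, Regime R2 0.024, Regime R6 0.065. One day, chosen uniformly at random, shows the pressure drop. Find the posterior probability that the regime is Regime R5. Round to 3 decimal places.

0.812

By Bayes' rule, posterior ∝ prior × likelihood:
  Regime R5: 0.384 × 0.335 = 0.12864
  Regime R2: 0.248 × 0.024 = 0.005952
  Regime R6: 0.368 × 0.065 = 0.02392
Total = 0.158512.
P(Regime R5 | evidence) = 0.12864 / 0.158512 ≈ 0.812.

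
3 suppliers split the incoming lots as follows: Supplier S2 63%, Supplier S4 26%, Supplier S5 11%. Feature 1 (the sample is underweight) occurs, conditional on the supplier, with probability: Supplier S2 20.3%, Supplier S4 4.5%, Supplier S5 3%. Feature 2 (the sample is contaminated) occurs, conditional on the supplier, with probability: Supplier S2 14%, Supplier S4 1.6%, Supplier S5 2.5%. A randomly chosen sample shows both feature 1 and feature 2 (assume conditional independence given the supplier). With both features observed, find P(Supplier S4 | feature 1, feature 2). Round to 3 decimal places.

0.010

Unnormalized posteriors (prior × likelihood):
  Supplier S2: 0.63 × 0.203 × 0.14 = 0.0179046
  Supplier S4: 0.26 × 0.045 × 0.016 = 0.0001872
  Supplier S5: 0.11 × 0.03 × 0.025 = 0.0000825
Normalizing constant = 0.0181743.
P(Supplier S4 | evidence) = 0.0001872 / 0.0181743 ≈ 0.010.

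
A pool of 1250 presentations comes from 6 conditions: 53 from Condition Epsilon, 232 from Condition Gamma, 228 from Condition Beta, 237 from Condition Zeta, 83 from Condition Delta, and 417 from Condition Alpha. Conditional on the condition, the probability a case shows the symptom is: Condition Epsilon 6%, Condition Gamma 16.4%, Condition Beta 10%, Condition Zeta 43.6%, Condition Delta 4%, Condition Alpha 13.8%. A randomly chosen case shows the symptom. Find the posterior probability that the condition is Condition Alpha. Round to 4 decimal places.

0.2521

Unnormalized posteriors (prior × likelihood):
  Condition Epsilon: 0.0424 × 0.06 = 0.002544
  Condition Gamma: 0.1856 × 0.164 = 0.0304384
  Condition Beta: 0.1824 × 0.1 = 0.01824
  Condition Zeta: 0.1896 × 0.436 = 0.0826656
  Condition Delta: 0.0664 × 0.04 = 0.002656
  Condition Alpha: 0.3336 × 0.138 = 0.0460368
Sum = 0.1825808.
P(Condition Alpha | evidence) = 0.0460368 / 0.1825808 ≈ 0.2521.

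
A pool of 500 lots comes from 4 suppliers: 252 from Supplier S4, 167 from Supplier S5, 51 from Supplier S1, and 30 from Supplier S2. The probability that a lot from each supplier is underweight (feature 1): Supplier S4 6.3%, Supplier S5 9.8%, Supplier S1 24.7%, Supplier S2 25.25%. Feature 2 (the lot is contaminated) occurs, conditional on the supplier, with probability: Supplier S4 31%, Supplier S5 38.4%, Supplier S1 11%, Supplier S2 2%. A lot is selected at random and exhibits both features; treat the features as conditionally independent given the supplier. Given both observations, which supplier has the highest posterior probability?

Supplier S5

Compute prior × likelihood for every hypothesis:
  Supplier S4: 0.504 × 0.063 × 0.31 = 0.00984312
  Supplier S5: 0.334 × 0.098 × 0.384 = 0.012569088
  Supplier S1: 0.102 × 0.247 × 0.11 = 0.00277134
  Supplier S2: 0.06 × 0.2525 × 0.02 = 0.000303
Sum = 0.025486548.
Largest term belongs to Supplier S5, so Supplier S5 is most probable.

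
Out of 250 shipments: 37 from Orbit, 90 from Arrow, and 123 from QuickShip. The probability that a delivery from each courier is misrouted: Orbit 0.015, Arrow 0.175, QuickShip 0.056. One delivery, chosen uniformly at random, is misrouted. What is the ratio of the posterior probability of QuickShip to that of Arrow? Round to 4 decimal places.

Prior × likelihood for each hypothesis:
  Orbit: 0.148 × 0.015 = 0.00222
  Arrow: 0.36 × 0.175 = 0.063
  QuickShip: 0.492 × 0.056 = 0.027552
Total = 0.092772.
The ratio is 0.027552 / 0.063 (the normalizer cancels) = 0.4373.

0.4373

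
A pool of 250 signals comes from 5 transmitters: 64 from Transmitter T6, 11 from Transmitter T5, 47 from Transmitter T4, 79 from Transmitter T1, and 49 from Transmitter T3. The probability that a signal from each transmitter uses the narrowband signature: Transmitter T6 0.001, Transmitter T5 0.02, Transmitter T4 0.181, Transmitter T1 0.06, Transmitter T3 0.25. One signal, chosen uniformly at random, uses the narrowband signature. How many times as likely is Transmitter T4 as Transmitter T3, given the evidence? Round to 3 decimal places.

Unnormalized posteriors (prior × likelihood):
  Transmitter T6: 0.256 × 0.001 = 0.000256
  Transmitter T5: 0.044 × 0.02 = 0.00088
  Transmitter T4: 0.188 × 0.181 = 0.034028
  Transmitter T1: 0.316 × 0.06 = 0.01896
  Transmitter T3: 0.196 × 0.25 = 0.049
Sum = 0.103124.
The ratio is 0.034028 / 0.049 (the normalizer cancels) = 0.694.

0.694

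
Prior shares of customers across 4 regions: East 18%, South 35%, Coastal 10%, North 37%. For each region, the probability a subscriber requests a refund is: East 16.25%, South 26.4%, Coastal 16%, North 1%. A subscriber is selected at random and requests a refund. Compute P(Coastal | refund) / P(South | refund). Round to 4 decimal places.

0.1732

Prior × likelihood for each hypothesis:
  East: 0.18 × 0.1625 = 0.02925
  South: 0.35 × 0.264 = 0.0924
  Coastal: 0.1 × 0.16 = 0.016
  North: 0.37 × 0.01 = 0.0037
Sum = 0.14135.
The ratio is 0.016 / 0.0924 (the normalizer cancels) = 0.1732.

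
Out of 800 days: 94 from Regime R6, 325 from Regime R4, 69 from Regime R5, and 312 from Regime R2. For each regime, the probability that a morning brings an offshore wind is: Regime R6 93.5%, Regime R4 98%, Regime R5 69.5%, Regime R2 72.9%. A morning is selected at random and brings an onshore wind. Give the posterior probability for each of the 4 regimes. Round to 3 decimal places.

Regime R6 0.052, Regime R4 0.055, Regime R5 0.178, Regime R2 0.715

Taking complements, P(onshore | each) = Regime R6 0.065, Regime R4 0.02, Regime R5 0.305, Regime R2 0.271.
Unnormalized posteriors (prior × likelihood):
  Regime R6: 0.1175 × 0.065 = 0.0076375
  Regime R4: 0.40625 × 0.02 = 0.008125
  Regime R5: 0.08625 × 0.305 = 0.02630625
  Regime R2: 0.39 × 0.271 = 0.10569
Total = 0.14775875.
P(Regime R6 | onshore) = 0.0076375/0.14775875 ≈ 0.052
P(Regime R4 | onshore) = 0.008125/0.14775875 ≈ 0.055
P(Regime R5 | onshore) = 0.02630625/0.14775875 ≈ 0.178
P(Regime R2 | onshore) = 0.10569/0.14775875 ≈ 0.715
(Check: 0.052+0.055+0.178+0.715 = 1.000.)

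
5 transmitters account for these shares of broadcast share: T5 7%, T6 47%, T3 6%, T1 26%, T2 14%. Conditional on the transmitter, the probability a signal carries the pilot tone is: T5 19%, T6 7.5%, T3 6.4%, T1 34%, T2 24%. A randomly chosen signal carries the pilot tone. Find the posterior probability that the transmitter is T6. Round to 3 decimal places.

0.202

By Bayes' rule, posterior ∝ prior × likelihood:
  T5: 0.07 × 0.19 = 0.0133
  T6: 0.47 × 0.075 = 0.03525
  T3: 0.06 × 0.064 = 0.00384
  T1: 0.26 × 0.34 = 0.0884
  T2: 0.14 × 0.24 = 0.0336
Normalizing constant = 0.17439.
P(T6 | evidence) = 0.03525 / 0.17439 ≈ 0.202.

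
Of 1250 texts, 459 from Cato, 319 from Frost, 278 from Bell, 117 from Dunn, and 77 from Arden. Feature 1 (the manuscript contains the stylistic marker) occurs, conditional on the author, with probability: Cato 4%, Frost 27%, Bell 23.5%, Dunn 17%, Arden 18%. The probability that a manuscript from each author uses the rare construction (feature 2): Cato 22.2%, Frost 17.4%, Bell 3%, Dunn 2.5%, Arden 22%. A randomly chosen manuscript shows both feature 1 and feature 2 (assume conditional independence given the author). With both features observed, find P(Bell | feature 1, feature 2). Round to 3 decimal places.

Unnormalized posteriors (prior × likelihood):
  Cato: 0.3672 × 0.04 × 0.222 = 0.003260736
  Frost: 0.2552 × 0.27 × 0.174 = 0.011989296
  Bell: 0.2224 × 0.235 × 0.03 = 0.00156792
  Dunn: 0.0936 × 0.17 × 0.025 = 0.0003978
  Arden: 0.0616 × 0.18 × 0.22 = 0.00243936
Sum = 0.019655112.
P(Bell | evidence) = 0.00156792 / 0.019655112 ≈ 0.080.

0.080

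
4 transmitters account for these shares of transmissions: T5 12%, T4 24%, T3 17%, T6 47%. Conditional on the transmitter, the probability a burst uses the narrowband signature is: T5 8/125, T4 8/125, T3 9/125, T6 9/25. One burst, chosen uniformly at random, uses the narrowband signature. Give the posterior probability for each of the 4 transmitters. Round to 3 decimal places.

T5 0.038, T4 0.075, T3 0.060, T6 0.827

Unnormalized posteriors (prior × likelihood):
  T5: 0.12 × 0.064 = 0.00768
  T4: 0.24 × 0.064 = 0.01536
  T3: 0.17 × 0.072 = 0.01224
  T6: 0.47 × 0.36 = 0.1692
Sum = 0.20448.
P(T5 | narrowband) = 0.00768/0.20448 ≈ 0.038
P(T4 | narrowband) = 0.01536/0.20448 ≈ 0.075
P(T3 | narrowband) = 0.01224/0.20448 ≈ 0.060
P(T6 | narrowband) = 0.1692/0.20448 ≈ 0.827
(Check: 0.038+0.075+0.060+0.827 = 1.000.)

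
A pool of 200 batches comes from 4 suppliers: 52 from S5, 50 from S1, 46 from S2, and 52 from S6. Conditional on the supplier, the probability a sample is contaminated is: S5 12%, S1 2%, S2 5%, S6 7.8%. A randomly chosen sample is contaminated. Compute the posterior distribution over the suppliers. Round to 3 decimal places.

Prior × likelihood for each hypothesis:
  S5: 0.26 × 0.12 = 0.0312
  S1: 0.25 × 0.02 = 0.005
  S2: 0.23 × 0.05 = 0.0115
  S6: 0.26 × 0.078 = 0.02028
Total = 0.06798.
P(S5 | contaminated) = 0.0312/0.06798 ≈ 0.459
P(S1 | contaminated) = 0.005/0.06798 ≈ 0.074
P(S2 | contaminated) = 0.0115/0.06798 ≈ 0.169
P(S6 | contaminated) = 0.02028/0.06798 ≈ 0.298
(Check: 0.459+0.074+0.169+0.298 = 1.000.)

S5 0.459, S1 0.074, S2 0.169, S6 0.298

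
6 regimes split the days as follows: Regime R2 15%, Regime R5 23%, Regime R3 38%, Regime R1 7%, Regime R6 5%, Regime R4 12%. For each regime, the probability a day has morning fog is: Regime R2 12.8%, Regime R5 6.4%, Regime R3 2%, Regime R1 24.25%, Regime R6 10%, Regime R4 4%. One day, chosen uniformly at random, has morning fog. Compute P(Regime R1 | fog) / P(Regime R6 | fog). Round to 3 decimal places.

Compute prior × likelihood for every hypothesis:
  Regime R2: 0.15 × 0.128 = 0.0192
  Regime R5: 0.23 × 0.064 = 0.01472
  Regime R3: 0.38 × 0.02 = 0.0076
  Regime R1: 0.07 × 0.2425 = 0.016975
  Regime R6: 0.05 × 0.1 = 0.005
  Regime R4: 0.12 × 0.04 = 0.0048
Sum = 0.068295.
The ratio is 0.016975 / 0.005 (the normalizer cancels) = 3.395.

3.395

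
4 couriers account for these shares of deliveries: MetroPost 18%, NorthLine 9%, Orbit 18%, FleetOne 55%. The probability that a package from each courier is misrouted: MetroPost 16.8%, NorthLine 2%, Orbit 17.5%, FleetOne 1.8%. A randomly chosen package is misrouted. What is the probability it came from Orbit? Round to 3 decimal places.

Prior × likelihood for each hypothesis:
  MetroPost: 0.18 × 0.168 = 0.03024
  NorthLine: 0.09 × 0.02 = 0.0018
  Orbit: 0.18 × 0.175 = 0.0315
  FleetOne: 0.55 × 0.018 = 0.0099
Normalizing constant = 0.07344.
P(Orbit | evidence) = 0.0315 / 0.07344 ≈ 0.429.

0.429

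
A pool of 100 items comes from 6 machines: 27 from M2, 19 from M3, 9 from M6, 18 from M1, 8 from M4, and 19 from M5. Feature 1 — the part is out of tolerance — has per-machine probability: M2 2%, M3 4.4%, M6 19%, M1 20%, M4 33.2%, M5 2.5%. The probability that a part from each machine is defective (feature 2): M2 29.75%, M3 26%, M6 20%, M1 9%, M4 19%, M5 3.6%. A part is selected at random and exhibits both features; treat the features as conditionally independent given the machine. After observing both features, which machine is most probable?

Unnormalized posteriors (prior × likelihood):
  M2: 0.27 × 0.02 × 0.2975 = 0.0016065
  M3: 0.19 × 0.044 × 0.26 = 0.0021736
  M6: 0.09 × 0.19 × 0.2 = 0.00342
  M1: 0.18 × 0.2 × 0.09 = 0.00324
  M4: 0.08 × 0.332 × 0.19 = 0.0050464
  M5: 0.19 × 0.025 × 0.036 = 0.000171
Sum = 0.0156575.
Largest term belongs to M4, so M4 is most probable.

M4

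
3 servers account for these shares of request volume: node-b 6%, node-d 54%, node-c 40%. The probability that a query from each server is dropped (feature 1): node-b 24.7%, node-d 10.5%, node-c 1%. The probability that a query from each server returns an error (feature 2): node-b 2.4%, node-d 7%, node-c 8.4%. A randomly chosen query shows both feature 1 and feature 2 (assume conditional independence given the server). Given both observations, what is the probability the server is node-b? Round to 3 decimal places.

Prior × likelihood for each hypothesis:
  node-b: 0.06 × 0.247 × 0.024 = 0.00035568
  node-d: 0.54 × 0.105 × 0.07 = 0.003969
  node-c: 0.4 × 0.01 × 0.084 = 0.000336
Sum = 0.00466068.
P(node-b | evidence) = 0.00035568 / 0.00466068 ≈ 0.076.

0.076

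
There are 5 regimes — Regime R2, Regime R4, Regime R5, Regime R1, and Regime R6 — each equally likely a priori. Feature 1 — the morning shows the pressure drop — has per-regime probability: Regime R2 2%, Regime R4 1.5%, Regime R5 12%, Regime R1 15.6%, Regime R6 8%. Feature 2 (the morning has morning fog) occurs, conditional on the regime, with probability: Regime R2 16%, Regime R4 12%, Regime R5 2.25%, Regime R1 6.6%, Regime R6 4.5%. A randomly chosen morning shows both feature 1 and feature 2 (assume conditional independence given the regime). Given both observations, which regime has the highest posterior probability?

Regime R1

With a uniform prior (1/5 each), posterior ∝ likelihood:
  Regime R2: 0.02 × 0.16 = 0.0032
  Regime R4: 0.015 × 0.12 = 0.0018
  Regime R5: 0.12 × 0.0225 = 0.0027
  Regime R1: 0.156 × 0.066 = 0.010296
  Regime R6: 0.08 × 0.045 = 0.0036
Normalizing constant = 0.021596.
Largest term belongs to Regime R1, so Regime R1 is most probable.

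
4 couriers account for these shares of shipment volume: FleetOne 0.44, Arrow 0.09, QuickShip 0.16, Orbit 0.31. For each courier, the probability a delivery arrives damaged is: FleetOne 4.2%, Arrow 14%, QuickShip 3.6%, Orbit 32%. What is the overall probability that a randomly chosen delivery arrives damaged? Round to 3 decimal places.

Unnormalized posteriors (prior × likelihood):
  FleetOne: 0.44 × 0.042 = 0.01848
  Arrow: 0.09 × 0.14 = 0.0126
  QuickShip: 0.16 × 0.036 = 0.00576
  Orbit: 0.31 × 0.32 = 0.0992
P(damaged) = 0.01848 + 0.0126 + 0.00576 + 0.0992 = 0.13604 → 0.136.

0.136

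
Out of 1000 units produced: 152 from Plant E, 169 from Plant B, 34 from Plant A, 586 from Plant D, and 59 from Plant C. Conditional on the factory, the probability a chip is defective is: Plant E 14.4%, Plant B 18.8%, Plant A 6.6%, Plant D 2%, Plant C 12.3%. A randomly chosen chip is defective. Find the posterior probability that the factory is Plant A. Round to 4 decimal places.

Unnormalized posteriors (prior × likelihood):
  Plant E: 0.152 × 0.144 = 0.021888
  Plant B: 0.169 × 0.188 = 0.031772
  Plant A: 0.034 × 0.066 = 0.002244
  Plant D: 0.586 × 0.02 = 0.01172
  Plant C: 0.059 × 0.123 = 0.007257
Normalizing constant = 0.074881.
P(Plant A | evidence) = 0.002244 / 0.074881 ≈ 0.0300.

0.0300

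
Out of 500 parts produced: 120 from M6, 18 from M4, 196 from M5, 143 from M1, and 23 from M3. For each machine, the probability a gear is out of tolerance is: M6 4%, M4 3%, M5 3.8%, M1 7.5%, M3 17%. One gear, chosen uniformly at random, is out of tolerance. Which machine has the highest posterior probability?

M1

Compute prior × likelihood for every hypothesis:
  M6: 0.24 × 0.04 = 0.0096
  M4: 0.036 × 0.03 = 0.00108
  M5: 0.392 × 0.038 = 0.014896
  M1: 0.286 × 0.075 = 0.02145
  M3: 0.046 × 0.17 = 0.00782
Total = 0.054846.
Largest term belongs to M1, so M1 is most probable.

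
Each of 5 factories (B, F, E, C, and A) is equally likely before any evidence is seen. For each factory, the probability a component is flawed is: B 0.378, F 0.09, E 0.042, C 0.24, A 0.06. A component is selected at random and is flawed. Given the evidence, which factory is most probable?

B

Since the prior is uniform, the posterior is proportional to the likelihood:
  B: 0.378
  F: 0.09
  E: 0.042
  C: 0.24
  A: 0.06
Normalizing constant = 0.81.
Largest term belongs to B, so B is most probable.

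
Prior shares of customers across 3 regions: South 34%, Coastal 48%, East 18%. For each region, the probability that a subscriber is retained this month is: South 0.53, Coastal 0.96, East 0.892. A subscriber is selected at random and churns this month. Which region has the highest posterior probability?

South

Taking complements, P(churn | each) = South 0.47, Coastal 0.04, East 0.108.
Unnormalized posteriors (prior × likelihood):
  South: 0.34 × 0.47 = 0.1598
  Coastal: 0.48 × 0.04 = 0.0192
  East: 0.18 × 0.108 = 0.01944
Sum = 0.19844.
Largest term belongs to South, so South is most probable.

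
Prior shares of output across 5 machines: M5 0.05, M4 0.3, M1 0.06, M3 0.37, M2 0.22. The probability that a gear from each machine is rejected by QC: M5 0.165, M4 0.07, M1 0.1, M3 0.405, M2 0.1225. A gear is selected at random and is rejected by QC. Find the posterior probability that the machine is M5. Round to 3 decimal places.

Prior × likelihood for each hypothesis:
  M5: 0.05 × 0.165 = 0.00825
  M4: 0.3 × 0.07 = 0.021
  M1: 0.06 × 0.1 = 0.006
  M3: 0.37 × 0.405 = 0.14985
  M2: 0.22 × 0.1225 = 0.02695
Total = 0.21205.
P(M5 | evidence) = 0.00825 / 0.21205 ≈ 0.039.

0.039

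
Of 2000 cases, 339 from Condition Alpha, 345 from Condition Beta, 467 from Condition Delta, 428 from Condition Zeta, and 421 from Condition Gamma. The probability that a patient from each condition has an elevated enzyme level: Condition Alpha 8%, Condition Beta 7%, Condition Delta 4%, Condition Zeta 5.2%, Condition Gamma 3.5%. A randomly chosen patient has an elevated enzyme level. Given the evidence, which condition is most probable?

Unnormalized posteriors (prior × likelihood):
  Condition Alpha: 0.1695 × 0.08 = 0.01356
  Condition Beta: 0.1725 × 0.07 = 0.012075
  Condition Delta: 0.2335 × 0.04 = 0.00934
  Condition Zeta: 0.214 × 0.052 = 0.011128
  Condition Gamma: 0.2105 × 0.035 = 0.0073675
Total = 0.0534705.
Largest term belongs to Condition Alpha, so Condition Alpha is most probable.

Condition Alpha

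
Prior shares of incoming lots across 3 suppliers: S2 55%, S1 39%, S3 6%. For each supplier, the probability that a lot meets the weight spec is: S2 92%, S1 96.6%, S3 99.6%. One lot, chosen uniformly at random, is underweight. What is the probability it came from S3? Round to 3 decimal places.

Taking complements, P(underweight | each) = S2 0.08, S1 0.034, S3 0.004.
Compute prior × likelihood for every hypothesis:
  S2: 0.55 × 0.08 = 0.044
  S1: 0.39 × 0.034 = 0.01326
  S3: 0.06 × 0.004 = 0.00024
Sum = 0.0575.
P(S3 | evidence) = 0.00024 / 0.0575 ≈ 0.004.

0.004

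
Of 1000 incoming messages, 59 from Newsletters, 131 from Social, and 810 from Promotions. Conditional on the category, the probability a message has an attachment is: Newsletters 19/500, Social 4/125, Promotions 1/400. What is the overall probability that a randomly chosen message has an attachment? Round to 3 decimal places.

Compute prior × likelihood for every hypothesis:
  Newsletters: 0.059 × 0.038 = 0.002242
  Social: 0.131 × 0.032 = 0.004192
  Promotions: 0.81 × 0.0025 = 0.002025
P(attachment) = 0.002242 + 0.004192 + 0.002025 = 0.008459 → 0.008.

0.008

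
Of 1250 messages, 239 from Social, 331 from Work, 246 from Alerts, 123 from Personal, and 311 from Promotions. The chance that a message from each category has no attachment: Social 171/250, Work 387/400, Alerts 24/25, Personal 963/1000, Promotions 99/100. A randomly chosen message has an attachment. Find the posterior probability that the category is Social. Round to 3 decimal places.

0.728

Taking complements, P(attachment | each) = Social 0.316, Work 0.0325, Alerts 0.04, Personal 0.037, Promotions 0.01.
Unnormalized posteriors (prior × likelihood):
  Social: 0.1912 × 0.316 = 0.0604192
  Work: 0.2648 × 0.0325 = 0.008606
  Alerts: 0.1968 × 0.04 = 0.007872
  Personal: 0.0984 × 0.037 = 0.0036408
  Promotions: 0.2488 × 0.01 = 0.002488
Sum = 0.083026.
P(Social | evidence) = 0.0604192 / 0.083026 ≈ 0.728.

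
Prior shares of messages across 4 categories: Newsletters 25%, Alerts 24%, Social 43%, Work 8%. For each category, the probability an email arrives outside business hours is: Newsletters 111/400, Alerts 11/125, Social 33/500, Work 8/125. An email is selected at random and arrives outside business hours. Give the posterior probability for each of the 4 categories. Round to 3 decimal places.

Newsletters 0.559, Alerts 0.170, Social 0.229, Work 0.041

Prior × likelihood for each hypothesis:
  Newsletters: 0.25 × 0.2775 = 0.069375
  Alerts: 0.24 × 0.088 = 0.02112
  Social: 0.43 × 0.066 = 0.02838
  Work: 0.08 × 0.064 = 0.00512
Total = 0.123995.
P(Newsletters | off-hours) = 0.069375/0.123995 ≈ 0.559
P(Alerts | off-hours) = 0.02112/0.123995 ≈ 0.170
P(Social | off-hours) = 0.02838/0.123995 ≈ 0.229
P(Work | off-hours) = 0.00512/0.123995 ≈ 0.041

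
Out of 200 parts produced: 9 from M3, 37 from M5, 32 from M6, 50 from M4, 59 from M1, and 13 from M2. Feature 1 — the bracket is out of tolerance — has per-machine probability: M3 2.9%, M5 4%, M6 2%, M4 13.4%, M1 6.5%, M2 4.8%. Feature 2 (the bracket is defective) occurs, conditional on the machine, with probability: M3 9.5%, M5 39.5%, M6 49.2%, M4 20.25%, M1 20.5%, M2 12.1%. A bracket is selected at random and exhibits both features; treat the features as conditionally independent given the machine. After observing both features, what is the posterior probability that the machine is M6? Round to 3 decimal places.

0.100

Compute prior × likelihood for every hypothesis:
  M3: 0.045 × 0.029 × 0.095 = 0.000123975
  M5: 0.185 × 0.04 × 0.395 = 0.002923
  M6: 0.16 × 0.02 × 0.492 = 0.0015744
  M4: 0.25 × 0.134 × 0.2025 = 0.00678375
  M1: 0.295 × 0.065 × 0.205 = 0.003930875
  M2: 0.065 × 0.048 × 0.121 = 0.00037752
Sum = 0.01571352.
P(M6 | evidence) = 0.0015744 / 0.01571352 ≈ 0.100.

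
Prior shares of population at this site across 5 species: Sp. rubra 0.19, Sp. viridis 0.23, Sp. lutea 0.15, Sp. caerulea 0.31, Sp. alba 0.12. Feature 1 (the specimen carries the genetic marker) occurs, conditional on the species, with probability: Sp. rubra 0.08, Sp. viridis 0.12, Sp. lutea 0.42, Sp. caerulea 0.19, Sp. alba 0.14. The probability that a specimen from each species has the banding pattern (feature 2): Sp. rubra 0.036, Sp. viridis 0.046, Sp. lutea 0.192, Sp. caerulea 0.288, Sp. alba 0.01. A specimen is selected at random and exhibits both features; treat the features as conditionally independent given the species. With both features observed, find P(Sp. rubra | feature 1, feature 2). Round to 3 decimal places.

0.018

By Bayes' rule, posterior ∝ prior × likelihood:
  Sp. rubra: 0.19 × 0.08 × 0.036 = 0.0005472
  Sp. viridis: 0.23 × 0.12 × 0.046 = 0.0012696
  Sp. lutea: 0.15 × 0.42 × 0.192 = 0.012096
  Sp. caerulea: 0.31 × 0.19 × 0.288 = 0.0169632
  Sp. alba: 0.12 × 0.14 × 0.01 = 0.000168
Total = 0.031044.
P(Sp. rubra | evidence) = 0.0005472 / 0.031044 ≈ 0.018.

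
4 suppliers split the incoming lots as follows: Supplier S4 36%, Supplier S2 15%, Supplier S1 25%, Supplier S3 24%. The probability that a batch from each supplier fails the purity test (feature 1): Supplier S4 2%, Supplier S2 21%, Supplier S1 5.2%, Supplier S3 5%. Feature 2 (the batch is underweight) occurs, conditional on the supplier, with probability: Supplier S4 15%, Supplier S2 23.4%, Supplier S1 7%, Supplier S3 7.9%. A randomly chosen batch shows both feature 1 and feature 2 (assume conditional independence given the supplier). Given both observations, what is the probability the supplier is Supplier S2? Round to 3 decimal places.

0.715

Compute prior × likelihood for every hypothesis:
  Supplier S4: 0.36 × 0.02 × 0.15 = 0.00108
  Supplier S2: 0.15 × 0.21 × 0.234 = 0.007371
  Supplier S1: 0.25 × 0.052 × 0.07 = 0.00091
  Supplier S3: 0.24 × 0.05 × 0.079 = 0.000948
Total = 0.010309.
P(Supplier S2 | evidence) = 0.007371 / 0.010309 ≈ 0.715.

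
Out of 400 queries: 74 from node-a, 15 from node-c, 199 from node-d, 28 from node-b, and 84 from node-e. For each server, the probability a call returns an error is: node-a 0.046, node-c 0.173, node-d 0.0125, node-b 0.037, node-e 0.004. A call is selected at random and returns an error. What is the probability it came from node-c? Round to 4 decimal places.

0.2632

Prior × likelihood for each hypothesis:
  node-a: 0.185 × 0.046 = 0.00851
  node-c: 0.0375 × 0.173 = 0.0064875
  node-d: 0.4975 × 0.0125 = 0.00621875
  node-b: 0.07 × 0.037 = 0.00259
  node-e: 0.21 × 0.004 = 0.00084
Normalizing constant = 0.02464625.
P(node-c | evidence) = 0.0064875 / 0.02464625 ≈ 0.2632.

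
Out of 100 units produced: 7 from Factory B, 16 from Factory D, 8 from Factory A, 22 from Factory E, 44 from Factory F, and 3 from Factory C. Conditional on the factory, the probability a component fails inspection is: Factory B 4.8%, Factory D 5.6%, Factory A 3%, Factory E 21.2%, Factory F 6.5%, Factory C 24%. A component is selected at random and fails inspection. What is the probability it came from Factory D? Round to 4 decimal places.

0.0922

Compute prior × likelihood for every hypothesis:
  Factory B: 0.07 × 0.048 = 0.00336
  Factory D: 0.16 × 0.056 = 0.00896
  Factory A: 0.08 × 0.03 = 0.0024
  Factory E: 0.22 × 0.212 = 0.04664
  Factory F: 0.44 × 0.065 = 0.0286
  Factory C: 0.03 × 0.24 = 0.0072
Normalizing constant = 0.09716.
P(Factory D | evidence) = 0.00896 / 0.09716 ≈ 0.0922.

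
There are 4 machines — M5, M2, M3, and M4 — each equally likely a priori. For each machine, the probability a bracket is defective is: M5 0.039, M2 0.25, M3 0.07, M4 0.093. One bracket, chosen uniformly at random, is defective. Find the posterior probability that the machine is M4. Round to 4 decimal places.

Since the prior is uniform, the posterior is proportional to the likelihood:
  M5: 0.039
  M2: 0.25
  M3: 0.07
  M4: 0.093
Total = 0.452.
P(M4 | evidence) = 0.093 / 0.452 ≈ 0.2058.

0.2058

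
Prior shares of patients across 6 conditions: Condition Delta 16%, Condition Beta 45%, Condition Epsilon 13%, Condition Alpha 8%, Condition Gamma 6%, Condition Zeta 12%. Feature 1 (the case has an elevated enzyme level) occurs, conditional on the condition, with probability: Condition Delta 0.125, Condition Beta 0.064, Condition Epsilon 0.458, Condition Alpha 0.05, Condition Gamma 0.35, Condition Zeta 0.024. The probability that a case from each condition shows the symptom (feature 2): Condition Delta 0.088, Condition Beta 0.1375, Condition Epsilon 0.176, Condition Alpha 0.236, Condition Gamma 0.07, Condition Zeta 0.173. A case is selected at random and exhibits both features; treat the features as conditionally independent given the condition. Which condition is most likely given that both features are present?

Prior × likelihood for each hypothesis:
  Condition Delta: 0.16 × 0.125 × 0.088 = 0.00176
  Condition Beta: 0.45 × 0.064 × 0.1375 = 0.00396
  Condition Epsilon: 0.13 × 0.458 × 0.176 = 0.01047904
  Condition Alpha: 0.08 × 0.05 × 0.236 = 0.000944
  Condition Gamma: 0.06 × 0.35 × 0.07 = 0.00147
  Condition Zeta: 0.12 × 0.024 × 0.173 = 0.00049824
Normalizing constant = 0.01911128.
Largest term belongs to Condition Epsilon, so Condition Epsilon is most probable.

Condition Epsilon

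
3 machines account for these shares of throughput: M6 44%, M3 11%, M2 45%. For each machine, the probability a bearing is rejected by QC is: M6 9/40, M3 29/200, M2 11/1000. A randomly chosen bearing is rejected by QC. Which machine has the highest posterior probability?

Prior × likelihood for each hypothesis:
  M6: 0.44 × 0.225 = 0.099
  M3: 0.11 × 0.145 = 0.01595
  M2: 0.45 × 0.011 = 0.00495
Total = 0.1199.
Largest term belongs to M6, so M6 is most probable.

M6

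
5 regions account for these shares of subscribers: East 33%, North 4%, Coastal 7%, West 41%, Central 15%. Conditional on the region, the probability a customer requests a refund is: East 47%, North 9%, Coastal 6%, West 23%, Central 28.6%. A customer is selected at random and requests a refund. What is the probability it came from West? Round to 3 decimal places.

0.314

Prior × likelihood for each hypothesis:
  East: 0.33 × 0.47 = 0.1551
  North: 0.04 × 0.09 = 0.0036
  Coastal: 0.07 × 0.06 = 0.0042
  West: 0.41 × 0.23 = 0.0943
  Central: 0.15 × 0.286 = 0.0429
Normalizing constant = 0.3001.
P(West | evidence) = 0.0943 / 0.3001 ≈ 0.314.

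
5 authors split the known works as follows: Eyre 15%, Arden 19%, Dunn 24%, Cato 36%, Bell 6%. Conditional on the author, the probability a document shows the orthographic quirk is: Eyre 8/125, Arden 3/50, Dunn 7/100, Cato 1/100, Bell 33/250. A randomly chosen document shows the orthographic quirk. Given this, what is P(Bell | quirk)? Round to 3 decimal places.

0.161

Compute prior × likelihood for every hypothesis:
  Eyre: 0.15 × 0.064 = 0.0096
  Arden: 0.19 × 0.06 = 0.0114
  Dunn: 0.24 × 0.07 = 0.0168
  Cato: 0.36 × 0.01 = 0.0036
  Bell: 0.06 × 0.132 = 0.00792
Sum = 0.04932.
P(Bell | evidence) = 0.00792 / 0.04932 ≈ 0.161.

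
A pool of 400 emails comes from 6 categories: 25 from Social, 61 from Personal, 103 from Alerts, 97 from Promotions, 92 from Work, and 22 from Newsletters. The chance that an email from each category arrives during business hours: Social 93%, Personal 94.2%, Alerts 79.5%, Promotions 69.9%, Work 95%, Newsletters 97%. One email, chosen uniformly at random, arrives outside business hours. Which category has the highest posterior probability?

Promotions

Taking complements, P(off-hours | each) = Social 0.07, Personal 0.058, Alerts 0.205, Promotions 0.301, Work 0.05, Newsletters 0.03.
Prior × likelihood for each hypothesis:
  Social: 0.0625 × 0.07 = 0.004375
  Personal: 0.1525 × 0.058 = 0.008845
  Alerts: 0.2575 × 0.205 = 0.0527875
  Promotions: 0.2425 × 0.301 = 0.0729925
  Work: 0.23 × 0.05 = 0.0115
  Newsletters: 0.055 × 0.03 = 0.00165
Total = 0.15215.
Largest term belongs to Promotions, so Promotions is most probable.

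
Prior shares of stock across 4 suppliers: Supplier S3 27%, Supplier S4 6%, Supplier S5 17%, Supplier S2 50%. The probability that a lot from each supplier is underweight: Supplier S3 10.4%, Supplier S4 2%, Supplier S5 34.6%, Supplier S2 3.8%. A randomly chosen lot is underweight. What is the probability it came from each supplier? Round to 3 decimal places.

Prior × likelihood for each hypothesis:
  Supplier S3: 0.27 × 0.104 = 0.02808
  Supplier S4: 0.06 × 0.02 = 0.0012
  Supplier S5: 0.17 × 0.346 = 0.05882
  Supplier S2: 0.5 × 0.038 = 0.019
Total = 0.1071.
P(Supplier S3 | underweight) = 0.02808/0.1071 ≈ 0.262
P(Supplier S4 | underweight) = 0.0012/0.1071 ≈ 0.011
P(Supplier S5 | underweight) = 0.05882/0.1071 ≈ 0.549
P(Supplier S2 | underweight) = 0.019/0.1071 ≈ 0.177
(Check: 0.262+0.011+0.549+0.177 = 0.999.)

Supplier S3 0.262, Supplier S4 0.011, Supplier S5 0.549, Supplier S2 0.177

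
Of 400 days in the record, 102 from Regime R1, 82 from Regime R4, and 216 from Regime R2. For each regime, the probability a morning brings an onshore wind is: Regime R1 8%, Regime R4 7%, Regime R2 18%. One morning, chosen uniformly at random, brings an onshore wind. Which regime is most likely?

Compute prior × likelihood for every hypothesis:
  Regime R1: 0.255 × 0.08 = 0.0204
  Regime R4: 0.205 × 0.07 = 0.01435
  Regime R2: 0.54 × 0.18 = 0.0972
Sum = 0.13195.
Largest term belongs to Regime R2, so Regime R2 is most probable.

Regime R2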